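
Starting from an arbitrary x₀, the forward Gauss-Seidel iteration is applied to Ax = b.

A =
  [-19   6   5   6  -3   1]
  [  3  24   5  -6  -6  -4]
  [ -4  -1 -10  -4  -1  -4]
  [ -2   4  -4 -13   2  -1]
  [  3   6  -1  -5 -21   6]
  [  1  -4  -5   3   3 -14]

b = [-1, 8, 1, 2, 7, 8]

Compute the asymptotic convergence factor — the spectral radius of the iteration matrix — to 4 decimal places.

0.5328

A = D + L + U where D = diag(-19, 24, -10, -13, -21, -14).
Gauss-Seidel: T = -(D+L)⁻¹U, row 0 first, T[0,2] = -(5)/(-19) = +0.2632; later rows by forward substitution.
  T[0,:] = [+0.0000 +0.3158 +0.2632 +0.3158 -0.1579 +0.0526]
  T[1,:] = [+0.0000 -0.0395 -0.2412 +0.2105 +0.2697 +0.1601]
  T[2,:] = [+0.0000 -0.1224 -0.0811 -0.5474 -0.0638 -0.4371]
  T[3,:] = [+0.0000 -0.0231 -0.0897 +0.1846 +0.2808 +0.0987]
  T[4,:] = [+0.0000 +0.0452 -0.0061 +0.0874 -0.0093 +0.3363]
  T[5,:] = [+0.0000 +0.0823 +0.0962 +0.2162 -0.0074 +0.2073]
moduli |λ_i(T)| = 0.5328, 0.2173, 0.2173, 0.0573, 0.0573, 0.0000.
ρ(T) = max|λ| = 0.5328; 0.5328 < 1, so it converges for any x₀.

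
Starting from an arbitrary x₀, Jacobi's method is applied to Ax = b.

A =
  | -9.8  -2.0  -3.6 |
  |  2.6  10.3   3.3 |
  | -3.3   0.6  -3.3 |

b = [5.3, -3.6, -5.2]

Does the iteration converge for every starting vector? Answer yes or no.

A = D + L + U where D = diag(-9.8, 10.3, -3.3).
Jacobi T = -D⁻¹(L+U): T[1,0] = -(2.6)/(10.3) = -0.2524; T[1,1] = 0.
  T[0,:] = [+0.0000  -0.2041  -0.3673]
  T[1,:] = [-0.2524  +0.0000  -0.3204]
  T[2,:] = [-1.0000  +0.1818  +0.0000]
|λ(T)| sorted: 0.6590, 0.5164, 0.1426.
ρ(T) = max|λ| = 0.6590; 0.6590 < 1 ⇒ converges.

yes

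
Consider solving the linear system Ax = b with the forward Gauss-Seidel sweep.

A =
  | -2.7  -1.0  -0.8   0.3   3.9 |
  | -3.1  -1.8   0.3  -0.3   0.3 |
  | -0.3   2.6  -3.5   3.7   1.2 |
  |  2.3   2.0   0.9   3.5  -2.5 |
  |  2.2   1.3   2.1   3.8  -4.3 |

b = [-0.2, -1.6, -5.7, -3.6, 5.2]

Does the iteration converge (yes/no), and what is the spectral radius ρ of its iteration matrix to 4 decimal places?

Let D = diag(-2.7, -1.8, -3.5, 3.5, -4.3); L, U the strict triangles.
GS T = -(D+L)⁻¹U: row 0 first, T[0,2] = -(-0.8)/(-2.7) = -0.2963; later rows by forward substitution.
  T[0,:] = [+0.0000  -0.3704  -0.2963  +0.1111  +1.4444]
  T[1,:] = [+0.0000  +0.6379  +0.6770  -0.3580  -2.3210]
  T[2,:] = [+0.0000  +0.5056  +0.5283  +0.7817  -1.5051]
  T[3,:] = [+0.0000  -0.2511  -0.3280  -0.0694  +1.4784]
  T[4,:] = [+0.0000  +0.0283  +0.0212  +0.2690  +0.6088]
|λ(T)| sorted: 1.3057, 0.5812, 0.1773, 0.1773, 0.0000.
ρ = 1.3057; 1.3057 > 1 ⇒ diverges.

no, ρ = 1.3057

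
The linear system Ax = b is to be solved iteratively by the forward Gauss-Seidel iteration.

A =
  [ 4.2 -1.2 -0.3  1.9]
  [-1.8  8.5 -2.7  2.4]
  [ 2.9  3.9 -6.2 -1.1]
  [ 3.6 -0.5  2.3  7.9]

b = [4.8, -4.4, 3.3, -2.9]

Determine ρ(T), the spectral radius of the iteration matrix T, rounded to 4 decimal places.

A = D + L + U where D = diag(4.2, 8.5, -6.2, 7.9).
T_GS = -(D+L)⁻¹U: row 0 first, T[0,1] = -(-1.2)/(4.2) = +0.2857; later rows by forward substitution.
  T[0,:] = [+0.0000  +0.2857  +0.0714  -0.4524]
  T[1,:] = [+0.0000  +0.0605  +0.3328  -0.3782]
  T[2,:] = [+0.0000  +0.1717  +0.2427  -0.6269]
  T[3,:] = [+0.0000  -0.1764  -0.0822  +0.3647]
eigenvalue magnitudes: 0.7480, 0.0990, 0.0990, 0.0000.
ρ(T) = max|λ| = 0.7480; 0.7480 < 1: convergent.

0.7480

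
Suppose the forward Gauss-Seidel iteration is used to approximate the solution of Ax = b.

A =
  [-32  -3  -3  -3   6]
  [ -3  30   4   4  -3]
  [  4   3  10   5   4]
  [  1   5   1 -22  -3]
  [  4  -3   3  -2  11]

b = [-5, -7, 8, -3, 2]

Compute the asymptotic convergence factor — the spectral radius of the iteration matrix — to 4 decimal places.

0.2030

Let D = diag(-32, 30, 10, -22, 11); L, U the strict triangles.
GS T = -(D+L)⁻¹U: row 0 first, T[0,2] = -(-3)/(-32) = -0.0938; later rows by forward substitution.
  T[0,:] = [+0.0000 -0.0938 -0.0938 -0.0938 +0.1875]
  T[1,:] = [+0.0000 -0.0094 -0.1427 -0.1427 +0.1187]
  T[2,:] = [+0.0000 +0.0403 +0.0803 -0.4197 -0.5106]
  T[3,:] = [+0.0000 -0.0046 -0.0330 -0.0558 -0.1241]
  T[4,:] = [+0.0000 +0.0197 -0.0327 +0.0995 +0.0809]
|roots of det(T-λI)|: 0.2030, 0.1358, 0.1358, 0.0828, 0.0000.
ρ(T) = max|λ| = 0.2030; 0.2030 < 1, so it converges for any x₀.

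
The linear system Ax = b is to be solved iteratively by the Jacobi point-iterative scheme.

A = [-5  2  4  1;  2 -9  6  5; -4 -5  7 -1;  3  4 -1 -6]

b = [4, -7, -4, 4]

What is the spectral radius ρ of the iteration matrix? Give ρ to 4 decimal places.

1.3453

Let D = diag(-5, -9, 7, -6); L, U the strict triangles.
Jacobi: T = -D⁻¹(L+U), T[2,1] = -(-5)/(7) = +0.7143; T[2,2] = 0.
  T[0,:] = [+0.0000, +0.4000, +0.8000, +0.2000]
  T[1,:] = [+0.2222, +0.0000, +0.6667, +0.5556]
  T[2,:] = [+0.5714, +0.7143, +0.0000, +0.1429]
  T[3,:] = [+0.5000, +0.6667, -0.1667, +0.0000]
|eigenvalues of T|: 1.3453, 1.0111, 0.3246, 0.0096.
ρ(T) = max|λ| = 1.3453; 1.3453 > 1: divergent.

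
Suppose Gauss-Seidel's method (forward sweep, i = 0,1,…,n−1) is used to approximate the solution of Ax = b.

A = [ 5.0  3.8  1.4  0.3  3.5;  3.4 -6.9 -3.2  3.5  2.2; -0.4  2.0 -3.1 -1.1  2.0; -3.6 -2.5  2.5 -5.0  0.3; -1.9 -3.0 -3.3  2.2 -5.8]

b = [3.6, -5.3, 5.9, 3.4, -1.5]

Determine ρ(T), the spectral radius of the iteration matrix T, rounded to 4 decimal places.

A = D + L + U where D = diag(5, -6.9, -3.1, -5, -5.8).
Gauss-Seidel: T = -(D+L)⁻¹U, row 0 first, T[0,2] = -(1.4)/(5) = -0.2800; later rows by forward substitution.
  T[0,:] = [+0.0000, -0.7600, -0.2800, -0.0600, -0.7000]
  T[1,:] = [+0.0000, -0.3745, -0.6017, +0.4777, -0.0261]
  T[2,:] = [+0.0000, -0.1435, -0.3521, -0.0389, +0.7187]
  T[3,:] = [+0.0000, +0.6627, +0.3264, -0.2151, +0.9364]
  T[4,:] = [+0.0000, +0.7757, +0.7271, -0.2869, +0.1891]
|roots of det(T-λI)|: 1.1320, 0.5423, 0.1326, 0.0302, 0.0000.
ρ = 1.1320; 1.1320 > 1: divergent.

1.1320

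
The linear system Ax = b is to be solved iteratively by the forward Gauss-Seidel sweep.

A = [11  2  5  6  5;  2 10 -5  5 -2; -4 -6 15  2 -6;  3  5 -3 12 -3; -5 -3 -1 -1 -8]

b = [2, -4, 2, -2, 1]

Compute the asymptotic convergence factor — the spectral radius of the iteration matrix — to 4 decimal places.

Write A = D+L+U with D = diag(11, 10, 15, 12, -8).
GS T = -(D+L)⁻¹U: row 0 first, T[0,2] = -(5)/(11) = -0.4545; later rows by forward substitution.
  T[0,:] = [+0.0000  -0.1818  -0.4545  -0.5455  -0.4545]
  T[1,:] = [+0.0000  +0.0364  +0.5909  -0.3909  +0.2909]
  T[2,:] = [+0.0000  -0.0339  +0.1152  -0.4352  +0.3952]
  T[3,:] = [+0.0000  +0.0218  -0.1038  +0.1905  +0.3412]
  T[4,:] = [+0.0000  +0.1015  +0.0611  +0.5181  +0.0830]
|λ(T)| sorted: 0.5516, 0.3967, 0.2990, 0.0290, 0.0000.
ρ(T) = max|λ| = 0.5516; 0.5516 < 1: convergent.

0.5516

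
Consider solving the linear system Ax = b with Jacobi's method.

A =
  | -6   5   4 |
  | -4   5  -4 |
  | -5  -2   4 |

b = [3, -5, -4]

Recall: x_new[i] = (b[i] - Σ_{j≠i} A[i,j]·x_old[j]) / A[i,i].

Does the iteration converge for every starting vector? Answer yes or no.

no

Split A = D + L + U, D = diag(-6, 5, 4).
Jacobi: T = -D⁻¹(L+U), T[1,2] = -(-4)/(5) = +0.8000; T[1,1] = 0.
  T[0,:] = [+0.0000  +0.8333  +0.6667]
  T[1,:] = [+0.8000  +0.0000  +0.8000]
  T[2,:] = [+1.2500  +0.5000  +0.0000]
|λ(T)| sorted: 1.6076, 0.8272, 0.8272.
spectral radius ρ = 1.6076; 1.6076 > 1, so it fails to converge.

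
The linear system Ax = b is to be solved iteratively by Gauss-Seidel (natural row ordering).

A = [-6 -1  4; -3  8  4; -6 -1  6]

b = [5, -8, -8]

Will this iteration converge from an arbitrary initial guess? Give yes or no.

Diagonal D = diag(-6, 8, 6); L, U strict lower/upper.
Gauss-Seidel: T = -(D+L)⁻¹U, row 0 first, T[0,1] = -(-1)/(-6) = -0.1667; later rows by forward substitution.
  T[0,:] = [+0.0000, -0.1667, +0.6667]
  T[1,:] = [+0.0000, -0.0625, -0.2500]
  T[2,:] = [+0.0000, -0.1771, +0.6250]
moduli |λ_i(T)| = 0.6843, 0.1218, 0.0000.
spectral radius ρ = 0.6843; 0.6843 < 1: convergent.

yes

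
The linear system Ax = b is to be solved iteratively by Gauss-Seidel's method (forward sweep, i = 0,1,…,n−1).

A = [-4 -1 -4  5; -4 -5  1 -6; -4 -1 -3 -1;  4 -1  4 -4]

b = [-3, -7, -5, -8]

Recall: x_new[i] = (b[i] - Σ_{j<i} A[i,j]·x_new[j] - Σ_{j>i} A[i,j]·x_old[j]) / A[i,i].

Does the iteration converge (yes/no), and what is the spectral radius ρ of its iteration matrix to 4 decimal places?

no, ρ = 1.6269

Write A = D+L+U with D = diag(-4, -5, -3, -4).
T_GS = -(D+L)⁻¹U: row 0 first, T[0,3] = -(5)/(-4) = +1.2500; later rows by forward substitution.
  T[0,:] = [+0.0000, -0.2500, -1.0000, +1.2500]
  T[1,:] = [+0.0000, +0.2000, +1.0000, -2.2000]
  T[2,:] = [+0.0000, +0.2667, +1.0000, -1.2667]
  T[3,:] = [+0.0000, -0.0333, -0.2500, +0.5333]
moduli |λ_i(T)| = 1.6269, 0.1012, 0.1012, 0.0000.
ρ = 1.6269; 1.6269 > 1, so it fails to converge.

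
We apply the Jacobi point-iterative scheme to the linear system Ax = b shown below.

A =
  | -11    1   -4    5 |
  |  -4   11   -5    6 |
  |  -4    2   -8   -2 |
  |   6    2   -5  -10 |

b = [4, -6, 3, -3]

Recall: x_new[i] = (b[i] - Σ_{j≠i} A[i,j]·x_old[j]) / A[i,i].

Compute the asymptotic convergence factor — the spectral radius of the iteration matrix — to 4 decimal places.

Diagonal D = diag(-11, 11, -8, -10); L, U strict lower/upper.
Jacobi: T = -D⁻¹(L+U), T[3,2] = -(-5)/(-10) = -0.5000; T[3,3] = 0.
  T[0,:] = [+0.0000 +0.0909 -0.3636 +0.4545]
  T[1,:] = [+0.3636 +0.0000 +0.4545 -0.5455]
  T[2,:] = [-0.5000 +0.2500 +0.0000 -0.2500]
  T[3,:] = [+0.6000 +0.2000 -0.5000 +0.0000]
|λ(T)| sorted: 0.8681, 0.5409, 0.5409, 0.1529.
spectral radius ρ = 0.8681; 0.8681 < 1 ⇒ converges.

0.8681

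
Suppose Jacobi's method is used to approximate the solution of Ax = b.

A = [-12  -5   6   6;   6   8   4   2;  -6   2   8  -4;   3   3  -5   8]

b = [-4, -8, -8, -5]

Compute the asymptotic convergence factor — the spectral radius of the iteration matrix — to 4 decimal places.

Split A = D + L + U, D = diag(-12, 8, 8, 8).
Jacobi: T = -D⁻¹(L+U), T[1,0] = -(6)/(8) = -0.7500; T[1,1] = 0.
  T[0,:] = [+0.0000 -0.4167 +0.5000 +0.5000]
  T[1,:] = [-0.7500 +0.0000 -0.5000 -0.2500]
  T[2,:] = [+0.7500 -0.2500 +0.0000 +0.5000]
  T[3,:] = [-0.3750 -0.3750 +0.6250 +0.0000]
|eigenvalues of T|: 1.2583, 0.5757, 0.5757, 0.2108.
ρ = 1.2583; 1.2583 > 1: divergent.

1.2583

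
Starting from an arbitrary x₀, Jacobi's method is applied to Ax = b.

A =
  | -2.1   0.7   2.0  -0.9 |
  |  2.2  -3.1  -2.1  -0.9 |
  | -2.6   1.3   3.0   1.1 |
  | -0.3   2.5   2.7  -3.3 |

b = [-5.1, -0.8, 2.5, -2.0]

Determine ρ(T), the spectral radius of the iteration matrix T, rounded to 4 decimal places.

1.2607

Split A = D + L + U, D = diag(-2.1, -3.1, 3, -3.3).
T_J = -D⁻¹(L+U): T[0,3] = -(-0.9)/(-2.1) = -0.4286; T[0,0] = 0.
  T[0,:] = [+0.0000 +0.3333 +0.9524 -0.4286]
  T[1,:] = [+0.7097 +0.0000 -0.6774 -0.2903]
  T[2,:] = [+0.8667 -0.4333 +0.0000 -0.3667]
  T[3,:] = [-0.0909 +0.7576 +0.8182 +0.0000]
moduli |λ_i(T)| = 1.2607, 0.6596, 0.5642, 0.5642.
ρ(T) = max|λ| = 1.2607; 1.2607 > 1 ⇒ diverges.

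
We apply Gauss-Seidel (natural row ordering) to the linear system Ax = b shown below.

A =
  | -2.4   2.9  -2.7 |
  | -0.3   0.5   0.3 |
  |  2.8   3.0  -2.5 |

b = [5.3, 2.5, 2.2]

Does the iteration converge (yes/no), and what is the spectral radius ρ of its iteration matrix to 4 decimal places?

no, ρ = 1.5365

Let D = diag(-2.4, 0.5, -2.5); L, U the strict triangles.
Gauss-Seidel: T = -(D+L)⁻¹U, row 0 first, T[0,1] = -(2.9)/(-2.4) = +1.2083; later rows by forward substitution.
  T[0,:] = [+0.0000, +1.2083, -1.1250]
  T[1,:] = [+0.0000, +0.7250, -1.2750]
  T[2,:] = [+0.0000, +2.2233, -2.7900]
moduli |λ_i(T)| = 1.5365, 0.5285, 0.0000.
spectral radius ρ = 1.5365; 1.5365 > 1: divergent.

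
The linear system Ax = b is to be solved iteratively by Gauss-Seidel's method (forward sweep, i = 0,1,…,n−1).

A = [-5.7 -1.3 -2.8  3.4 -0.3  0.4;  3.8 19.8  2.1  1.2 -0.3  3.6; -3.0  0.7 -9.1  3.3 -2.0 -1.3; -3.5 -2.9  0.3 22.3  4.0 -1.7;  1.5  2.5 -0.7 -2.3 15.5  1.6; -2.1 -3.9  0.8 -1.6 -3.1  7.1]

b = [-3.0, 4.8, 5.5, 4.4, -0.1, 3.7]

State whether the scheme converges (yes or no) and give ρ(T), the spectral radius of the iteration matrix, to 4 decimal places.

yes, ρ = 0.2387

Write A = D+L+U with D = diag(-5.7, 19.8, -9.1, 22.3, 15.5, 7.1).
GS T = -(D+L)⁻¹U: row 0 first, T[0,4] = -(-0.3)/(-5.7) = -0.0526; later rows by forward substitution.
  T[0,:] = [+0.0000 -0.2281 -0.4912 +0.5965 -0.0526 +0.0702]
  T[1,:] = [+0.0000 +0.0438 -0.0118 -0.1751 +0.0253 -0.1953]
  T[2,:] = [+0.0000 +0.0786 +0.1610 +0.1525 -0.2005 -0.1810]
  T[3,:] = [+0.0000 -0.0312 -0.0808 +0.0688 -0.1817 +0.0643]
  T[4,:] = [+0.0000 +0.0139 +0.0447 -0.0124 -0.0350 -0.0772]
  T[5,:] = [+0.0000 -0.0532 -0.1686 +0.0732 -0.0353 -0.0853]
moduli |λ_i(T)| = 0.2387, 0.1971, 0.1164, 0.1164, 0.0754, 0.0000.
ρ(T) = max|λ| = 0.2387; 0.2387 < 1 ⇒ converges.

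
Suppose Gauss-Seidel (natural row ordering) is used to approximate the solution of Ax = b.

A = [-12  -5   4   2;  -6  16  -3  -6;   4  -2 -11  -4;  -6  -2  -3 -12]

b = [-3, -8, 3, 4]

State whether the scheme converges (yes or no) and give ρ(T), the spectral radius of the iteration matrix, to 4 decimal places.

Diagonal D = diag(-12, 16, -11, -12); L, U strict lower/upper.
T_GS = -(D+L)⁻¹U: row 0 first, T[0,1] = -(-5)/(-12) = -0.4167; later rows by forward substitution.
  T[0,:] = [+0.0000  -0.4167  +0.3333  +0.1667]
  T[1,:] = [+0.0000  -0.1562  +0.3125  +0.4375]
  T[2,:] = [+0.0000  -0.1231  +0.0644  -0.3826]
  T[3,:] = [+0.0000  +0.2652  -0.2348  -0.0606]
eigenvalue magnitudes: 0.5285, 0.2801, 0.0960, 0.0000.
ρ = 0.5285; 0.5285 < 1: convergent.

yes, ρ = 0.5285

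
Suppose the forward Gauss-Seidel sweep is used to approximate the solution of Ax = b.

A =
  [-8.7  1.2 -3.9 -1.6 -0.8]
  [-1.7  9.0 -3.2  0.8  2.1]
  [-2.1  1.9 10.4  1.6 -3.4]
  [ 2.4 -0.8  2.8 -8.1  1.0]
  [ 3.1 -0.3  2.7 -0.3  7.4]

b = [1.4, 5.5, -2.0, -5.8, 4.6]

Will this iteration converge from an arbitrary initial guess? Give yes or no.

Write A = D+L+U with D = diag(-8.7, 9, 10.4, -8.1, 7.4).
GS T = -(D+L)⁻¹U: row 0 first, T[0,2] = -(-3.9)/(-8.7) = -0.4483; later rows by forward substitution.
  T[0,:] = [+0.0000, +0.1379, -0.4483, -0.1839, -0.0920]
  T[1,:] = [+0.0000, +0.0261, +0.2709, -0.1236, -0.2507]
  T[2,:] = [+0.0000, +0.0231, -0.1400, -0.1684, +0.3542]
  T[3,:] = [+0.0000, +0.0463, -0.2080, -0.1005, +0.2434]
  T[4,:] = [+0.0000, -0.0633, +0.2414, +0.1294, -0.0910]
|roots of det(T-λI)|: 0.5849, 0.1717, 0.0623, 0.0623, 0.0000.
spectral radius ρ = 0.5849; 0.5849 < 1 ⇒ converges.

yes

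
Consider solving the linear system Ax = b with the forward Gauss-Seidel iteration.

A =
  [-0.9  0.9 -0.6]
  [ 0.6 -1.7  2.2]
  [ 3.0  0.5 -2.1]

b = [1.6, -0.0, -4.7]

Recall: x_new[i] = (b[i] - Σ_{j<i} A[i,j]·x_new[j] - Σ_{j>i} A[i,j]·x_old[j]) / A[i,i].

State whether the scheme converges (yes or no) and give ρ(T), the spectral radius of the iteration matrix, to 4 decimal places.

no, ρ = 1.5444

Write A = D+L+U with D = diag(-0.9, -1.7, -2.1).
T_GS = -(D+L)⁻¹U: row 0 first, T[0,1] = -(0.9)/(-0.9) = +1.0000; later rows by forward substitution.
  T[0,:] = [+0.0000, +1.0000, -0.6667]
  T[1,:] = [+0.0000, +0.3529, +1.0588]
  T[2,:] = [+0.0000, +1.5126, -0.7003]
eigenvalue magnitudes: 1.5444, 1.1971, 0.0000.
ρ(T) = max|λ| = 1.5444; 1.5444 > 1 ⇒ diverges.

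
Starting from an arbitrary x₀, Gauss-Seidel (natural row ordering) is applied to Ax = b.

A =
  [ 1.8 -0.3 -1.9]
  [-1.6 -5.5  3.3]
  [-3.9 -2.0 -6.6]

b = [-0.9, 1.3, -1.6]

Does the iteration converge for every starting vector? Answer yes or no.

Write A = D+L+U with D = diag(1.8, -5.5, -6.6).
Gauss-Seidel: T = -(D+L)⁻¹U, row 0 first, T[0,2] = -(-1.9)/(1.8) = +1.0556; later rows by forward substitution.
  T[0,:] = [+0.0000, +0.1667, +1.0556]
  T[1,:] = [+0.0000, -0.0485, +0.2929]
  T[2,:] = [+0.0000, -0.0838, -0.7125]
|eigenvalues of T|: 0.6732, 0.0878, 0.0000.
ρ = 0.6732; 0.6732 < 1, so it converges for any x₀.

yes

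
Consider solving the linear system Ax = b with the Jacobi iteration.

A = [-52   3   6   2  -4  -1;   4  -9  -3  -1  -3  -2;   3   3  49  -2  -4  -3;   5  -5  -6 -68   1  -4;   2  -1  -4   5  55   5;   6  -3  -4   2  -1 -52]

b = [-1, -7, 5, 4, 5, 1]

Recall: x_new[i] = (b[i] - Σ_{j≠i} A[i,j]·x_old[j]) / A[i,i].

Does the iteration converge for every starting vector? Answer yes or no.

Split A = D + L + U, D = diag(-52, -9, 49, -68, 55, -52).
Jacobi T = -D⁻¹(L+U): T[4,5] = -(5)/(55) = -0.0909; T[4,4] = 0.
  T[0,:] = [+0.0000, +0.0577, +0.1154, +0.0385, -0.0769, -0.0192]
  T[1,:] = [+0.4444, +0.0000, -0.3333, -0.1111, -0.3333, -0.2222]
  T[2,:] = [-0.0612, -0.0612, +0.0000, +0.0408, +0.0816, +0.0612]
  T[3,:] = [+0.0735, -0.0735, -0.0882, +0.0000, +0.0147, -0.0588]
  T[4,:] = [-0.0364, +0.0182, +0.0727, -0.0909, +0.0000, -0.0909]
  T[5,:] = [+0.1154, -0.0577, -0.0769, +0.0385, -0.0192, +0.0000]
|λ(T)| sorted: 0.2573, 0.1579, 0.1281, 0.0610, 0.0610, 0.0390.
spectral radius ρ = 0.2573; 0.2573 < 1, so it converges for any x₀.

yes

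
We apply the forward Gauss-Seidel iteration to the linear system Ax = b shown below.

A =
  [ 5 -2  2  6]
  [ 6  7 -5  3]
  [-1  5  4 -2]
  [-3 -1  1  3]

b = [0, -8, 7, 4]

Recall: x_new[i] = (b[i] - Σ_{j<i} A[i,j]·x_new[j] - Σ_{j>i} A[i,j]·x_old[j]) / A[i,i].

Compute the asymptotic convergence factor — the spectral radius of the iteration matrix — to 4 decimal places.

Write A = D+L+U with D = diag(5, 7, 4, 3).
Gauss-Seidel: T = -(D+L)⁻¹U, row 0 first, T[0,1] = -(-2)/(5) = +0.4000; later rows by forward substitution.
  T[0,:] = [+0.0000 +0.4000 -0.4000 -1.2000]
  T[1,:] = [+0.0000 -0.3429 +1.0571 +0.6000]
  T[2,:] = [+0.0000 +0.5286 -1.4214 -0.5500]
  T[3,:] = [+0.0000 +0.1095 +0.4262 -0.8167]
|λ(T)| sorted: 1.4624, 1.2000, 0.0814, 0.0000.
ρ = 1.4624; 1.4624 > 1 ⇒ diverges.

1.4624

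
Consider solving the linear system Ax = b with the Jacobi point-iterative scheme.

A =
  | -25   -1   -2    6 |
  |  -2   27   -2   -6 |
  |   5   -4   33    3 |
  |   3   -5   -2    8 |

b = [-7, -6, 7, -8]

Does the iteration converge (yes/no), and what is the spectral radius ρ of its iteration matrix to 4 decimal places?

yes, ρ = 0.2283

Let D = diag(-25, 27, 33, 8); L, U the strict triangles.
T_J = -D⁻¹(L+U): T[1,0] = -(-2)/(27) = +0.0741; T[1,1] = 0.
  T[0,:] = [+0.0000 -0.0400 -0.0800 +0.2400]
  T[1,:] = [+0.0741 +0.0000 +0.0741 +0.2222]
  T[2,:] = [-0.1515 +0.1212 +0.0000 -0.0909]
  T[3,:] = [-0.3750 +0.6250 +0.2500 +0.0000]
eigenvalue magnitudes: 0.2283, 0.1882, 0.1882, 0.0874.
ρ(T) = max|λ| = 0.2283; 0.2283 < 1, so it converges for any x₀.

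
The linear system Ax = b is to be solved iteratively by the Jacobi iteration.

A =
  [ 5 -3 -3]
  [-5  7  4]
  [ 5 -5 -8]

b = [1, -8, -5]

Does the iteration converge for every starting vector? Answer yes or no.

no

Write A = D+L+U with D = diag(5, 7, -8).
T_J = -D⁻¹(L+U): T[1,2] = -(4)/(7) = -0.5714; T[1,1] = 0.
  T[0,:] = [+0.0000 +0.6000 +0.6000]
  T[1,:] = [+0.7143 +0.0000 -0.5714]
  T[2,:] = [+0.6250 -0.6250 +0.0000]
|roots of det(T-λI)|: 1.2443, 0.6225, 0.6225.
spectral radius ρ = 1.2443; 1.2443 > 1, so it fails to converge.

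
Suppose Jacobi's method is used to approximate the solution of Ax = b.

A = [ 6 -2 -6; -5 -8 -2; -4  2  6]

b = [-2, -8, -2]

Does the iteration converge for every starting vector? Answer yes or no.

Diagonal D = diag(6, -8, 6); L, U strict lower/upper.
T_J = -D⁻¹(L+U): T[1,2] = -(-2)/(-8) = -0.2500; T[1,1] = 0.
  T[0,:] = [+0.0000, +0.3333, +1.0000]
  T[1,:] = [-0.6250, +0.0000, -0.2500]
  T[2,:] = [+0.6667, -0.3333, +0.0000]
|eigenvalues of T|: 0.8494, 0.4476, 0.4019.
ρ(T) = max|λ| = 0.8494; 0.8494 < 1 ⇒ converges.

yes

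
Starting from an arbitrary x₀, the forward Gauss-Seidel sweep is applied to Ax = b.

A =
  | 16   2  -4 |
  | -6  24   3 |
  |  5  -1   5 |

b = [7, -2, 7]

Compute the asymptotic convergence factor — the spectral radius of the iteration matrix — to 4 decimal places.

0.2240

Split A = D + L + U, D = diag(16, 24, 5).
T_GS = -(D+L)⁻¹U: row 0 first, T[0,2] = -(-4)/(16) = +0.2500; later rows by forward substitution.
  T[0,:] = [+0.0000  -0.1250  +0.2500]
  T[1,:] = [+0.0000  -0.0312  -0.0625]
  T[2,:] = [+0.0000  +0.1188  -0.2625]
|roots of det(T-λI)|: 0.2240, 0.0698, 0.0000.
ρ = 0.2240; 0.2240 < 1: convergent.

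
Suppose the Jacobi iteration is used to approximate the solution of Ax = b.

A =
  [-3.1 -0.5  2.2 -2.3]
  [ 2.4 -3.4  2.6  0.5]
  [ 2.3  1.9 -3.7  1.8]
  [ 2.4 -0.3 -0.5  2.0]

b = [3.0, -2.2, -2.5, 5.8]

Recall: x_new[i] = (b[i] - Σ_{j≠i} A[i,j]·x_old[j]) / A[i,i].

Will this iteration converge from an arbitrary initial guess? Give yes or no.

Write A = D+L+U with D = diag(-3.1, -3.4, -3.7, 2).
T_J = -D⁻¹(L+U): T[2,3] = -(1.8)/(-3.7) = +0.4865; T[2,2] = 0.
  T[0,:] = [+0.0000  -0.1613  +0.7097  -0.7419]
  T[1,:] = [+0.7059  +0.0000  +0.7647  +0.1471]
  T[2,:] = [+0.6216  +0.5135  +0.0000  +0.4865]
  T[3,:] = [-1.2000  +0.1500  +0.2500  +0.0000]
|eigenvalues of T|: 1.3254, 1.0053, 0.7471, 0.4270.
spectral radius ρ = 1.3254; 1.3254 > 1: divergent.

no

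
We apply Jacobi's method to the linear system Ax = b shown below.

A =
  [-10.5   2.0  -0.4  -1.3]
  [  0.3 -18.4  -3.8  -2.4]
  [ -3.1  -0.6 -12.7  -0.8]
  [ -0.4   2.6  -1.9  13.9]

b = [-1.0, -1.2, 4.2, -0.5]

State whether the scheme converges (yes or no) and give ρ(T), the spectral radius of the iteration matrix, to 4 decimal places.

Write A = D+L+U with D = diag(-10.5, -18.4, -12.7, 13.9).
Jacobi T = -D⁻¹(L+U): T[2,0] = -(-3.1)/(-12.7) = -0.2441; T[2,2] = 0.
  T[0,:] = [+0.0000  +0.1905  -0.0381  -0.1238]
  T[1,:] = [+0.0163  +0.0000  -0.2065  -0.1304]
  T[2,:] = [-0.2441  -0.0472  +0.0000  -0.0630]
  T[3,:] = [+0.0288  -0.1871  +0.1367  +0.0000]
|λ(T)| sorted: 0.3059, 0.1902, 0.1902, 0.1718.
ρ = 0.3059; 0.3059 < 1, so it converges for any x₀.

yes, ρ = 0.3059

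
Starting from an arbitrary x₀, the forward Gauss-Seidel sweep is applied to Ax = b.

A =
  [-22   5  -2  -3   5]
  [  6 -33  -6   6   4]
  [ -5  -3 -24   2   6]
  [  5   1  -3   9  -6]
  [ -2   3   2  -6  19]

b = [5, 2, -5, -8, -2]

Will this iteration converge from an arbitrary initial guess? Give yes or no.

A = D + L + U where D = diag(-22, -33, -24, 9, 19).
T_GS = -(D+L)⁻¹U: row 0 first, T[0,4] = -(5)/(-22) = +0.2273; later rows by forward substitution.
  T[0,:] = [+0.0000  +0.2273  -0.0909  -0.1364  +0.2273]
  T[1,:] = [+0.0000  +0.0413  -0.1983  +0.1570  +0.1625]
  T[2,:] = [+0.0000  -0.0525  +0.0437  +0.0921  +0.1823]
  T[3,:] = [+0.0000  -0.1484  +0.0871  +0.0890  +0.5831]
  T[4,:] = [+0.0000  -0.0239  +0.0447  -0.0207  +0.1632]
eigenvalue magnitudes: 0.1915, 0.1313, 0.1313, 0.0732, 0.0000.
ρ = 0.1915; 0.1915 < 1 ⇒ converges.

yes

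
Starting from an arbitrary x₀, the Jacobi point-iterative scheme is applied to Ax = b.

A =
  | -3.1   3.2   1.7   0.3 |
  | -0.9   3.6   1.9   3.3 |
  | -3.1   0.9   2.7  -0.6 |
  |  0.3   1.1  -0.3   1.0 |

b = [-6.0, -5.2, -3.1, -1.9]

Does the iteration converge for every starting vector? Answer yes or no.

no

Let D = diag(-3.1, 3.6, 2.7, 1); L, U the strict triangles.
Jacobi T = -D⁻¹(L+U): T[0,3] = -(0.3)/(-3.1) = +0.0968; T[0,0] = 0.
  T[0,:] = [+0.0000 +1.0323 +0.5484 +0.0968]
  T[1,:] = [+0.2500 +0.0000 -0.5278 -0.9167]
  T[2,:] = [+1.1481 -0.3333 +0.0000 +0.2222]
  T[3,:] = [-0.3000 -1.1000 +0.3000 +0.0000]
|roots of det(T-λI)|: 1.3020, 1.0143, 1.0143, 0.7154.
spectral radius ρ = 1.3020; 1.3020 > 1, so it fails to converge.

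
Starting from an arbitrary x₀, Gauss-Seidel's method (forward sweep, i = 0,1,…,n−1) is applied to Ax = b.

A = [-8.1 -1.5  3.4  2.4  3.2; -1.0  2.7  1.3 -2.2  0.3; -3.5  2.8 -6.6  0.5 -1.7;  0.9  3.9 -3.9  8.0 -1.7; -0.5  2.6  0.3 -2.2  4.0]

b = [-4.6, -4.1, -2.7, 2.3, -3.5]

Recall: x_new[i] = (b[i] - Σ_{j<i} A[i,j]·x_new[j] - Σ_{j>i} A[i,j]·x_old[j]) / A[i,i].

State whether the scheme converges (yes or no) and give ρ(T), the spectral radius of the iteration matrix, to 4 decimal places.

Let D = diag(-8.1, 2.7, -6.6, 8, 4); L, U the strict triangles.
GS T = -(D+L)⁻¹U: row 0 first, T[0,4] = -(3.2)/(-8.1) = +0.3951; later rows by forward substitution.
  T[0,:] = [+0.0000  -0.1852  +0.4198  +0.2963  +0.3951]
  T[1,:] = [+0.0000  -0.0686  -0.3260  +0.9246  +0.0352]
  T[2,:] = [+0.0000  +0.0691  -0.3609  +0.3109  -0.4521]
  T[3,:] = [+0.0000  +0.0880  -0.0642  -0.3325  -0.0695]
  T[4,:] = [+0.0000  +0.0646  +0.2561  -0.7701  +0.0222]
|roots of det(T-λI)|: 0.5752, 0.2790, 0.2790, 0.0040, 0.0000.
spectral radius ρ = 0.5752; 0.5752 < 1: convergent.

yes, ρ = 0.5752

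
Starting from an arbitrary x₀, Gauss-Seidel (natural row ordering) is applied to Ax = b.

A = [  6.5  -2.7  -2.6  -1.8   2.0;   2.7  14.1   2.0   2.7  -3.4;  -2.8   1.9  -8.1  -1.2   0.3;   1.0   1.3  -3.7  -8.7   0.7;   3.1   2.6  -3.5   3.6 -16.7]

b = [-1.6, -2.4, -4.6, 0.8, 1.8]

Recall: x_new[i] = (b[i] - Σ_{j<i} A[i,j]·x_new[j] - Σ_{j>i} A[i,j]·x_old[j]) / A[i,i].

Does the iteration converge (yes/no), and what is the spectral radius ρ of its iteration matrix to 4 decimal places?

Split A = D + L + U, D = diag(6.5, 14.1, -8.1, -8.7, -16.7).
T_GS = -(D+L)⁻¹U: row 0 first, T[0,4] = -(2)/(6.5) = -0.3077; later rows by forward substitution.
  T[0,:] = [+0.0000  +0.4154  +0.4000  +0.2769  -0.3077]
  T[1,:] = [+0.0000  -0.0795  -0.2184  -0.2445  +0.3001]
  T[2,:] = [+0.0000  -0.1622  -0.1895  -0.3012  +0.2138]
  T[3,:] = [+0.0000  +0.1049  +0.0939  +0.1234  -0.0010]
  T[4,:] = [+0.0000  +0.1213  +0.1002  +0.1031  -0.0554]
moduli |λ_i(T)| = 0.3613, 0.1122, 0.0567, 0.0567, 0.0000.
ρ(T) = max|λ| = 0.3613; 0.3613 < 1 ⇒ converges.

yes, ρ = 0.3613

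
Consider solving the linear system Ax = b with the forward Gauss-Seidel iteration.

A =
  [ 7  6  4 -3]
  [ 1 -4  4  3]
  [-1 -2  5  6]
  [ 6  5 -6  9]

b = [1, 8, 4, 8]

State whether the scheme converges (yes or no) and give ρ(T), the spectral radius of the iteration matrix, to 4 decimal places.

no, ρ = 1.6599

Let D = diag(7, -4, 5, 9); L, U the strict triangles.
Gauss-Seidel: T = -(D+L)⁻¹U, row 0 first, T[0,2] = -(4)/(7) = -0.5714; later rows by forward substitution.
  T[0,:] = [+0.0000  -0.8571  -0.5714  +0.4286]
  T[1,:] = [+0.0000  -0.2143  +0.8571  +0.8571]
  T[2,:] = [+0.0000  -0.2571  +0.2286  -0.7714]
  T[3,:] = [+0.0000  +0.5190  +0.0571  -1.2762]
eigenvalue magnitudes: 1.6599, 0.6427, 0.6427, 0.0000.
ρ(T) = max|λ| = 1.6599; 1.6599 > 1 ⇒ diverges.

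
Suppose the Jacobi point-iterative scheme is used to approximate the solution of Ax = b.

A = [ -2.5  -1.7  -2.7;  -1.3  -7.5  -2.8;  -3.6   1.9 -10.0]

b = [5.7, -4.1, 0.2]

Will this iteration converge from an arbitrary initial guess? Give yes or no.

Let D = diag(-2.5, -7.5, -10); L, U the strict triangles.
T_J = -D⁻¹(L+U): T[0,2] = -(-2.7)/(-2.5) = -1.0800; T[0,0] = 0.
  T[0,:] = [+0.0000, -0.6800, -1.0800]
  T[1,:] = [-0.1733, +0.0000, -0.3733]
  T[2,:] = [-0.3600, +0.1900, +0.0000]
|roots of det(T-λI)|: 0.7167, 0.5831, 0.1336.
ρ(T) = max|λ| = 0.7167; 0.7167 < 1 ⇒ converges.

yes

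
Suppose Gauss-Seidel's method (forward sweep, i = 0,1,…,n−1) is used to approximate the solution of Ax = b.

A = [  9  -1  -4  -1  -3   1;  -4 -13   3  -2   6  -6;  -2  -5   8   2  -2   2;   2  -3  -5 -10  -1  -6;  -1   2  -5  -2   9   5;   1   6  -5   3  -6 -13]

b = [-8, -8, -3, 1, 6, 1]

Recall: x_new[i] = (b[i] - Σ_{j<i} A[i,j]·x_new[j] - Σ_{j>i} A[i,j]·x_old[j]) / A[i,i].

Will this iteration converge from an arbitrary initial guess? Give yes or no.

yes

Let D = diag(9, -13, 8, -10, 9, -13); L, U the strict triangles.
T_GS = -(D+L)⁻¹U: row 0 first, T[0,2] = -(-4)/(9) = +0.4444; later rows by forward substitution.
  T[0,:] = [+0.0000  +0.1111  +0.4444  +0.1111  +0.3333  -0.1111]
  T[1,:] = [+0.0000  -0.0342  +0.0940  -0.1880  +0.3590  -0.4274]
  T[2,:] = [+0.0000  +0.0064  +0.1699  -0.3397  +0.5577  -0.5449]
  T[3,:] = [+0.0000  +0.0293  -0.0243  +0.2485  -0.4199  -0.2216]
  T[4,:] = [+0.0000  +0.0300  +0.1175  -0.0794  +0.1738  -0.8249]
  T[5,:] = [+0.0000  -0.0168  -0.0476  +0.1464  -0.2003  +0.3334]
eigenvalue magnitudes: 0.9054, 0.1297, 0.1297, 0.0500, 0.0359, 0.0000.
spectral radius ρ = 0.9054; 0.9054 < 1: convergent.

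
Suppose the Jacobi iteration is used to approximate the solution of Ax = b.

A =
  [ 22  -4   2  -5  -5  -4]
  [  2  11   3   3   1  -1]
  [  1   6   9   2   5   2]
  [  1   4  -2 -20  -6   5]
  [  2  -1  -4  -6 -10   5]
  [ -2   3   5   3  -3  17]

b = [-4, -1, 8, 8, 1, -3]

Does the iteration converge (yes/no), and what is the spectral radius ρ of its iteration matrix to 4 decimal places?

yes, ρ = 0.8245

Let D = diag(22, 11, 9, -20, -10, 17); L, U the strict triangles.
Jacobi: T = -D⁻¹(L+U), T[4,0] = -(2)/(-10) = +0.2000; T[4,4] = 0.
  T[0,:] = [+0.0000 +0.1818 -0.0909 +0.2273 +0.2273 +0.1818]
  T[1,:] = [-0.1818 +0.0000 -0.2727 -0.2727 -0.0909 +0.0909]
  T[2,:] = [-0.1111 -0.6667 +0.0000 -0.2222 -0.5556 -0.2222]
  T[3,:] = [+0.0500 +0.2000 -0.1000 +0.0000 -0.3000 +0.2500]
  T[4,:] = [+0.2000 -0.1000 -0.4000 -0.6000 +0.0000 +0.5000]
  T[5,:] = [+0.1176 -0.1765 -0.2941 -0.1765 +0.1765 +0.0000]
|eigenvalues of T|: 0.8245, 0.5680, 0.5680, 0.3002, 0.3002, 0.1806.
ρ(T) = max|λ| = 0.8245; 0.8245 < 1: convergent.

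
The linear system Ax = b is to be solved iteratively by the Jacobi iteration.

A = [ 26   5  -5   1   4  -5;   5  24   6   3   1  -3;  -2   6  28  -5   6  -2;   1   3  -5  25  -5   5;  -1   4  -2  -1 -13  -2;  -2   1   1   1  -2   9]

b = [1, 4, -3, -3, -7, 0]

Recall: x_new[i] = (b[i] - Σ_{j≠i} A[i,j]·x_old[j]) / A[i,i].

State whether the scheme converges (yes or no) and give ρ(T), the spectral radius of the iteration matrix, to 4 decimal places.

yes, ρ = 0.5004

Write A = D+L+U with D = diag(26, 24, 28, 25, -13, 9).
Jacobi T = -D⁻¹(L+U): T[0,2] = -(-5)/(26) = +0.1923; T[0,0] = 0.
  T[0,:] = [+0.0000 -0.1923 +0.1923 -0.0385 -0.1538 +0.1923]
  T[1,:] = [-0.2083 +0.0000 -0.2500 -0.1250 -0.0417 +0.1250]
  T[2,:] = [+0.0714 -0.2143 +0.0000 +0.1786 -0.2143 +0.0714]
  T[3,:] = [-0.0400 -0.1200 +0.2000 +0.0000 +0.2000 -0.2000]
  T[4,:] = [-0.0769 +0.3077 -0.1538 -0.0769 +0.0000 -0.1538]
  T[5,:] = [+0.2222 -0.1111 -0.1111 -0.1111 +0.2222 +0.0000]
|λ(T)| sorted: 0.5004, 0.3066, 0.3066, 0.2846, 0.2710, 0.1111.
ρ = 0.5004; 0.5004 < 1: convergent.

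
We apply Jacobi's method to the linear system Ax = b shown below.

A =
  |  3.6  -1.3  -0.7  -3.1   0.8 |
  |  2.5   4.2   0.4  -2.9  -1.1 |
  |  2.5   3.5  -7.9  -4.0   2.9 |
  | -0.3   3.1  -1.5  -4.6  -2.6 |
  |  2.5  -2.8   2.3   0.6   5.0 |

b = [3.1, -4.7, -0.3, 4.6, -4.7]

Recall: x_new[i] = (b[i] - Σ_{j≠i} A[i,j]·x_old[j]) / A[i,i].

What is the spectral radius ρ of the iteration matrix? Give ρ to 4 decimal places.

A = D + L + U where D = diag(3.6, 4.2, -7.9, -4.6, 5).
Jacobi: T = -D⁻¹(L+U), T[1,3] = -(-2.9)/(4.2) = +0.6905; T[1,1] = 0.
  T[0,:] = [+0.0000  +0.3611  +0.1944  +0.8611  -0.2222]
  T[1,:] = [-0.5952  +0.0000  -0.0952  +0.6905  +0.2619]
  T[2,:] = [+0.3165  +0.4430  +0.0000  -0.5063  +0.3671]
  T[3,:] = [-0.0652  +0.6739  -0.3261  +0.0000  -0.5652]
  T[4,:] = [-0.5000  +0.5600  -0.4600  -0.1200  +0.0000]
eigenvalue magnitudes: 1.1651, 0.7303, 0.7303, 0.5247, 0.0669.
ρ(T) = max|λ| = 1.1651; 1.1651 > 1, so it fails to converge.

1.1651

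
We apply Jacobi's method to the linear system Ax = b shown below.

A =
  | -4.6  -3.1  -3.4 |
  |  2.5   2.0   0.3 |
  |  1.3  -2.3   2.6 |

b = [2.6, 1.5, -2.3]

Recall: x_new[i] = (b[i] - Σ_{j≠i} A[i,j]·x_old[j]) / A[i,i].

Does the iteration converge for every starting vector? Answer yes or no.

no

A = D + L + U where D = diag(-4.6, 2, 2.6).
Jacobi: T = -D⁻¹(L+U), T[0,1] = -(-3.1)/(-4.6) = -0.6739; T[0,0] = 0.
  T[0,:] = [+0.0000 -0.6739 -0.7391]
  T[1,:] = [-1.2500 +0.0000 -0.1500]
  T[2,:] = [-0.5000 +0.8846 +0.0000]
|roots of det(T-λI)|: 1.2931, 0.7700, 0.7700.
spectral radius ρ = 1.2931; 1.2931 > 1, so it fails to converge.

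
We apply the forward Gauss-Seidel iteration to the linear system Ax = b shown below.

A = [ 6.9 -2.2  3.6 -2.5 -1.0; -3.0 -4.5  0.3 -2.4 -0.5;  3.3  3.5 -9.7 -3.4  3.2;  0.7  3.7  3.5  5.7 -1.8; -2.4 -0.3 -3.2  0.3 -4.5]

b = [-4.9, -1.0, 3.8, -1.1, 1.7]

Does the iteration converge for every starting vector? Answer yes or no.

A = D + L + U where D = diag(6.9, -4.5, -9.7, 5.7, -4.5).
Gauss-Seidel: T = -(D+L)⁻¹U, row 0 first, T[0,2] = -(3.6)/(6.9) = -0.5217; later rows by forward substitution.
  T[0,:] = [+0.0000, +0.3188, -0.5217, +0.3623, +0.1449]
  T[1,:] = [+0.0000, -0.2126, +0.4145, -0.7749, -0.2077]
  T[2,:] = [+0.0000, +0.0318, -0.0279, -0.5068, +0.3042]
  T[3,:] = [+0.0000, +0.0793, -0.1878, +0.7697, +0.2460]
  T[4,:] = [+0.0000, -0.1732, +0.2580, +0.2702, -0.2634]
eigenvalue magnitudes: 0.8562, 0.6562, 0.0473, 0.0473, 0.0000.
ρ = 0.8562; 0.8562 < 1 ⇒ converges.

yes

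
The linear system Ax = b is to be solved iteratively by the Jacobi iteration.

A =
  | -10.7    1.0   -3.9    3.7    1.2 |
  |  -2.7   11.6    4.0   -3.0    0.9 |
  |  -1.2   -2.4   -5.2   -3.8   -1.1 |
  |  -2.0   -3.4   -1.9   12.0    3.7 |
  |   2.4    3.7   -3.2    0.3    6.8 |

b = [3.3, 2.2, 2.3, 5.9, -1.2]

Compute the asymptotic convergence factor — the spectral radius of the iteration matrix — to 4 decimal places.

0.8555

A = D + L + U where D = diag(-10.7, 11.6, -5.2, 12, 6.8).
T_J = -D⁻¹(L+U): T[0,2] = -(-3.9)/(-10.7) = -0.3645; T[0,0] = 0.
  T[0,:] = [+0.0000  +0.0935  -0.3645  +0.3458  +0.1121]
  T[1,:] = [+0.2328  +0.0000  -0.3448  +0.2586  -0.0776]
  T[2,:] = [-0.2308  -0.4615  +0.0000  -0.7308  -0.2115]
  T[3,:] = [+0.1667  +0.2833  +0.1583  +0.0000  -0.3083]
  T[4,:] = [-0.3529  -0.5441  +0.4706  -0.0441  +0.0000]
|eigenvalues of T|: 0.8555, 0.5502, 0.5502, 0.3798, 0.1673.
ρ = 0.8555; 0.8555 < 1 ⇒ converges.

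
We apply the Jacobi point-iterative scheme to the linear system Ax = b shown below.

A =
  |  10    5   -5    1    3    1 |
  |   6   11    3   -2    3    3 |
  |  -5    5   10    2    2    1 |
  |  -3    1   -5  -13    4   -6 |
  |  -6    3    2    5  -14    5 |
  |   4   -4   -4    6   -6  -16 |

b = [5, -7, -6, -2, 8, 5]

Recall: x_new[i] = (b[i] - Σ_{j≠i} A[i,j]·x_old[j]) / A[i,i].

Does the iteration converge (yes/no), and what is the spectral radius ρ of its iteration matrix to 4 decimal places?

Diagonal D = diag(10, 11, 10, -13, -14, -16); L, U strict lower/upper.
Jacobi: T = -D⁻¹(L+U), T[5,0] = -(4)/(-16) = +0.2500; T[5,5] = 0.
  T[0,:] = [+0.0000, -0.5000, +0.5000, -0.1000, -0.3000, -0.1000]
  T[1,:] = [-0.5455, +0.0000, -0.2727, +0.1818, -0.2727, -0.2727]
  T[2,:] = [+0.5000, -0.5000, +0.0000, -0.2000, -0.2000, -0.1000]
  T[3,:] = [-0.2308, +0.0769, -0.3846, +0.0000, +0.3077, -0.4615]
  T[4,:] = [-0.4286, +0.2143, +0.1429, +0.3571, +0.0000, +0.3571]
  T[5,:] = [+0.2500, -0.2500, -0.2500, +0.3750, -0.3750, +0.0000]
|roots of det(T-λI)|: 1.1280, 0.5215, 0.5215, 0.4134, 0.4134, 0.2122.
ρ = 1.1280; 1.1280 > 1 ⇒ diverges.

no, ρ = 1.1280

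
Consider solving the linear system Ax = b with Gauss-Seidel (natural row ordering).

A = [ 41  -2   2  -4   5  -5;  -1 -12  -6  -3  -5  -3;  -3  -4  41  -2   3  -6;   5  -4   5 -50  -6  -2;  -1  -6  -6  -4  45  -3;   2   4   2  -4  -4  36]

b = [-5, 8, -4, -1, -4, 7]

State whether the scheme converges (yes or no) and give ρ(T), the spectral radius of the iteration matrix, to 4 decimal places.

Diagonal D = diag(41, -12, 41, -50, 45, 36); L, U strict lower/upper.
T_GS = -(D+L)⁻¹U: row 0 first, T[0,2] = -(2)/(41) = -0.0488; later rows by forward substitution.
  T[0,:] = [+0.0000 +0.0488 -0.0488 +0.0976 -0.1220 +0.1220]
  T[1,:] = [+0.0000 -0.0041 -0.4959 -0.2581 -0.4065 -0.2602]
  T[2,:] = [+0.0000 +0.0032 -0.0520 +0.0307 -0.1218 +0.1299]
  T[3,:] = [+0.0000 +0.0055 +0.0296 +0.0335 -0.1119 +0.0060]
  T[4,:] = [+0.0000 +0.0015 -0.0715 -0.0252 -0.0831 +0.0525]
  T[5,:] = [+0.0000 -0.0017 +0.0560 +0.0225 +0.0370 +0.0214]
|λ(T)| sorted: 0.1896, 0.0887, 0.0610, 0.0227, 0.0227, 0.0000.
spectral radius ρ = 0.1896; 0.1896 < 1, so it converges for any x₀.

yes, ρ = 0.1896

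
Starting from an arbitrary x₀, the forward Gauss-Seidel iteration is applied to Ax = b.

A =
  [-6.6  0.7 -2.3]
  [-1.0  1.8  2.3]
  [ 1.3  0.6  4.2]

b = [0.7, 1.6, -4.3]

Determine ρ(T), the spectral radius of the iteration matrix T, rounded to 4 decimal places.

0.4668

Split A = D + L + U, D = diag(-6.6, 1.8, 4.2).
Gauss-Seidel: T = -(D+L)⁻¹U, row 0 first, T[0,2] = -(-2.3)/(-6.6) = -0.3485; later rows by forward substitution.
  T[0,:] = [+0.0000, +0.1061, -0.3485]
  T[1,:] = [+0.0000, +0.0589, -1.4714]
  T[2,:] = [+0.0000, -0.0412, +0.3181]
|eigenvalues of T|: 0.4668, 0.0899, 0.0000.
spectral radius ρ = 0.4668; 0.4668 < 1 ⇒ converges.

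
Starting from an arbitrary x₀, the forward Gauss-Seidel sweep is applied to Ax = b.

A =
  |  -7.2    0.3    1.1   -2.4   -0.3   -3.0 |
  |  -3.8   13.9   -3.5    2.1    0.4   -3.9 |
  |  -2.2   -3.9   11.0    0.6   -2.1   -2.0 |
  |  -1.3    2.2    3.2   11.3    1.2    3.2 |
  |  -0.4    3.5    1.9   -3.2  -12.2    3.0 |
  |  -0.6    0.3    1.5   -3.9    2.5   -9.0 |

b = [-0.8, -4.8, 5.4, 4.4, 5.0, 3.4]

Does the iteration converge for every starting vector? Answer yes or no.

Write A = D+L+U with D = diag(-7.2, 13.9, 11, 11.3, -12.2, -9).
GS T = -(D+L)⁻¹U: row 0 first, T[0,4] = -(-0.3)/(-7.2) = -0.0417; later rows by forward substitution.
  T[0,:] = [+0.0000 +0.0417 +0.1528 -0.3333 -0.0417 -0.4167]
  T[1,:] = [+0.0000 +0.0114 +0.2936 -0.2422 -0.0402 +0.1667]
  T[2,:] = [+0.0000 +0.0124 +0.1346 -0.2071 +0.1683 +0.1576]
  T[3,:] = [+0.0000 -0.0009 -0.0777 +0.0675 -0.1508 -0.4082]
  T[4,:] = [+0.0000 +0.0041 +0.1206 -0.1085 +0.0556 +0.4390]
  T[5,:] = [+0.0000 +0.0012 +0.0892 -0.0797 +0.1103 +0.3584]
eigenvalue magnitudes: 0.6706, 0.0734, 0.0532, 0.0195, 0.0195, 0.0000.
ρ(T) = max|λ| = 0.6706; 0.6706 < 1 ⇒ converges.

yes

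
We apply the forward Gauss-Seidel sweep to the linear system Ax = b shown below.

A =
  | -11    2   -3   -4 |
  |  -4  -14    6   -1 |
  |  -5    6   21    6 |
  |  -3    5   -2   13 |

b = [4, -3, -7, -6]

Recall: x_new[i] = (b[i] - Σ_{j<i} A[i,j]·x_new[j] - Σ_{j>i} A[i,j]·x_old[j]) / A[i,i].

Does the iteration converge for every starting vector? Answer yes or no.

yes

Diagonal D = diag(-11, -14, 21, 13); L, U strict lower/upper.
Gauss-Seidel: T = -(D+L)⁻¹U, row 0 first, T[0,1] = -(2)/(-11) = +0.1818; later rows by forward substitution.
  T[0,:] = [+0.0000 +0.1818 -0.2727 -0.3636]
  T[1,:] = [+0.0000 -0.0519 +0.5065 +0.0325]
  T[2,:] = [+0.0000 +0.0581 -0.2096 -0.3816]
  T[3,:] = [+0.0000 +0.0709 -0.2900 -0.1551]
|eigenvalues of T|: 0.5866, 0.0936, 0.0936, 0.0000.
ρ(T) = max|λ| = 0.5866; 0.5866 < 1: convergent.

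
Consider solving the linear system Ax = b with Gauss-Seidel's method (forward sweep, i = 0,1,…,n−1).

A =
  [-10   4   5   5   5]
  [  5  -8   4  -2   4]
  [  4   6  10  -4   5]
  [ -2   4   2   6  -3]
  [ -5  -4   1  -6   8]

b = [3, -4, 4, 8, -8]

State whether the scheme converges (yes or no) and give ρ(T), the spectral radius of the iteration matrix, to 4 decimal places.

no, ρ = 1.1898

A = D + L + U where D = diag(-10, -8, 10, 6, 8).
Gauss-Seidel: T = -(D+L)⁻¹U, row 0 first, T[0,2] = -(5)/(-10) = +0.5000; later rows by forward substitution.
  T[0,:] = [+0.0000  +0.4000  +0.5000  +0.5000  +0.5000]
  T[1,:] = [+0.0000  +0.2500  +0.8125  +0.0625  +0.8125]
  T[2,:] = [+0.0000  -0.3100  -0.6875  +0.1625  -1.1875]
  T[3,:] = [+0.0000  +0.0700  -0.1458  +0.0708  +0.5208]
  T[4,:] = [+0.0000  +0.4662  +0.6953  +0.3766  +1.2578]
moduli |λ_i(T)| = 1.1898, 0.4387, 0.4387, 0.1092, 0.0000.
ρ = 1.1898; 1.1898 > 1: divergent.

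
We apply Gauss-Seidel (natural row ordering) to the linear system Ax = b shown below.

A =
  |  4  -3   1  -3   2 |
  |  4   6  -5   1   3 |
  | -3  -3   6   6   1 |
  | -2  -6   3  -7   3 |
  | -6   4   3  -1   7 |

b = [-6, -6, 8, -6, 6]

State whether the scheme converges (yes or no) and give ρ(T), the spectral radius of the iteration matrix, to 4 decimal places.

no, ρ = 1.3870

Diagonal D = diag(4, 6, 6, -7, 7); L, U strict lower/upper.
Gauss-Seidel: T = -(D+L)⁻¹U, row 0 first, T[0,3] = -(-3)/(4) = +0.7500; later rows by forward substitution.
  T[0,:] = [+0.0000, +0.7500, -0.2500, +0.7500, -0.5000]
  T[1,:] = [+0.0000, -0.5000, +1.0000, -0.6667, -0.1667]
  T[2,:] = [+0.0000, +0.1250, +0.3750, -0.9583, -0.5000]
  T[3,:] = [+0.0000, +0.2679, -0.6250, -0.0536, +0.5000]
  T[4,:] = [+0.0000, +0.9133, -1.0357, +1.4269, -0.0476]
eigenvalue magnitudes: 1.3870, 1.0272, 0.7900, 0.2040, 0.0000.
ρ = 1.3870; 1.3870 > 1 ⇒ diverges.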